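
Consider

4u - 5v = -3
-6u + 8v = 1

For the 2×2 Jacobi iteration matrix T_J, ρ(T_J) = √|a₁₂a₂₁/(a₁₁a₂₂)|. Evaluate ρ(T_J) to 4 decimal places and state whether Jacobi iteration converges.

a₁₂a₂₁/(a₁₁a₂₂) = (-5)·(-6) / ((4)·(8)) = 0.937500
ρ = √|0.937500| = √0.937500 = 0.9682
ρ < 1, so Jacobi converges

0.9682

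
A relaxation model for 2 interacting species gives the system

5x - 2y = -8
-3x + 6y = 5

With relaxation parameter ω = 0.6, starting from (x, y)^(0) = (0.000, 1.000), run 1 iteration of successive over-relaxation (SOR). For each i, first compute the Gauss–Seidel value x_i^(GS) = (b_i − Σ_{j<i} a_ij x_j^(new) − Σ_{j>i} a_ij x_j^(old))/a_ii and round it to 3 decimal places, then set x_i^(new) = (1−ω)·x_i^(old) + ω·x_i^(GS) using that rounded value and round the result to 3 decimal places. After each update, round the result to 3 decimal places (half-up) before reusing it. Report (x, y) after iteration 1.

(-0.720, 0.684)

Iteration 1:
  x: GS value = (-8 - (-2)·1.000) / (5) = -1.200;  x ← (1−ω)·0.000 + ω·-1.200 = -0.720
  y: GS value = (5 - (-3)·-0.720) / (6) = 0.473;  y ← (1−ω)·1.000 + ω·0.473 = 0.684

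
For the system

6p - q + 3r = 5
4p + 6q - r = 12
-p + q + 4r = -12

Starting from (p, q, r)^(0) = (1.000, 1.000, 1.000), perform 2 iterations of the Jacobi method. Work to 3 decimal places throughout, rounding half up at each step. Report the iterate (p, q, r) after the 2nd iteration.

Iteration 1:
  p = (5 - (-1)·1.000 - (3)·1.000) / (6) = 0.500
  q = (12 - (4)·1.000 - (-1)·1.000) / (6) = 1.500
  r = (-12 - (-1)·1.000 - (1)·1.000) / (4) = -3.000
Iteration 2:
  p = (5 - (-1)·1.500 - (3)·-3.000) / (6) = 2.583
  q = (12 - (4)·0.500 - (-1)·-3.000) / (6) = 1.167
  r = (-12 - (-1)·0.500 - (1)·1.500) / (4) = -3.250

(2.583, 1.167, -3.250)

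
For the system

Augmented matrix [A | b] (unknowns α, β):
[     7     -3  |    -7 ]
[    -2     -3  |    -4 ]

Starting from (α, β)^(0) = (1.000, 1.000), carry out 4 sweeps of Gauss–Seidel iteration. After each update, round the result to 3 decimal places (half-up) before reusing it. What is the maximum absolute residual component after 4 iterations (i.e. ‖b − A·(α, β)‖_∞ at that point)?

0.048

Iteration 1:
  α = (-7 - (-3)·1.000) / (7) = -0.571
  β = (-4 - (-2)·-0.571) / (-3) = 1.714
Iteration 2:
  α = (-7 - (-3)·1.714) / (7) = -0.265
  β = (-4 - (-2)·-0.265) / (-3) = 1.510
Iteration 3:
  α = (-7 - (-3)·1.510) / (7) = -0.353
  β = (-4 - (-2)·-0.353) / (-3) = 1.569
Iteration 4:
  α = (-7 - (-3)·1.569) / (7) = -0.328
  β = (-4 - (-2)·-0.328) / (-3) = 1.552
Residual b − A·x = (-0.048, 0.000); ∞-norm = 0.048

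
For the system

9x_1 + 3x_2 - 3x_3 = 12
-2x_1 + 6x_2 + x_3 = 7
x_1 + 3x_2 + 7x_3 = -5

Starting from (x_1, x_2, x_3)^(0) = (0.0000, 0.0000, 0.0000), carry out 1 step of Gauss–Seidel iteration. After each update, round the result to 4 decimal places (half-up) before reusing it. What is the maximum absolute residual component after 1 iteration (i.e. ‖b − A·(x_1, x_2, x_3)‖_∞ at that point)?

Iteration 1:
  x_1 = (12 - (3)·0.0000 - (-3)·0.0000) / (9) = 1.3333
  x_2 = (7 - (-2)·1.3333 - (1)·0.0000) / (6) = 1.6111
  x_3 = (-5 - (1)·1.3333 - (3)·1.6111) / (7) = -1.5952
Residual b − A·x = (-9.6186, 1.5952, -0.0002); ∞-norm = 9.6186

9.6186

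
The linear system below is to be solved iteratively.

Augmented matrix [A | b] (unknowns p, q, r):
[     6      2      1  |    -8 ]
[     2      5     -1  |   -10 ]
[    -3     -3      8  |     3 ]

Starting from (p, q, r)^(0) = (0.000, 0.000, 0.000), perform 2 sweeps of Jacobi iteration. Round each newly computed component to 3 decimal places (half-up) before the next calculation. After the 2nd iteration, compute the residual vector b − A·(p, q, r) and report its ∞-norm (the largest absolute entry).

3.637

Iteration 1:
  p = (-8 - (2)·0.000 - (1)·0.000) / (6) = -1.333
  q = (-10 - (2)·0.000 - (-1)·0.000) / (5) = -2.000
  r = (3 - (-3)·0.000 - (-3)·0.000) / (8) = 0.375
Iteration 2:
  p = (-8 - (2)·-2.000 - (1)·0.375) / (6) = -0.729
  q = (-10 - (2)·-1.333 - (-1)·0.375) / (5) = -1.392
  r = (3 - (-3)·-1.333 - (-3)·-2.000) / (8) = -0.875
Residual b − A·x = (0.033, -2.457, 3.637); ∞-norm = 3.637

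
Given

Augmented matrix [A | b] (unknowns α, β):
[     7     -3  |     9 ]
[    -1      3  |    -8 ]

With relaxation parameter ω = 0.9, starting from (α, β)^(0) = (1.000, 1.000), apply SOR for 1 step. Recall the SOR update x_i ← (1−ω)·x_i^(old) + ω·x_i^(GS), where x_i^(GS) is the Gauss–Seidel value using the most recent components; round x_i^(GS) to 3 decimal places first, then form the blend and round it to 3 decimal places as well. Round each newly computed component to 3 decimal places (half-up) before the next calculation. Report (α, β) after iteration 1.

Iteration 1:
  α: GS value = (9 - (-3)·1.000) / (7) = 1.714;  α ← (1−ω)·1.000 + ω·1.714 = 1.643
  β: GS value = (-8 - (-1)·1.643) / (3) = -2.119;  β ← (1−ω)·1.000 + ω·-2.119 = -1.807

(1.643, -1.807)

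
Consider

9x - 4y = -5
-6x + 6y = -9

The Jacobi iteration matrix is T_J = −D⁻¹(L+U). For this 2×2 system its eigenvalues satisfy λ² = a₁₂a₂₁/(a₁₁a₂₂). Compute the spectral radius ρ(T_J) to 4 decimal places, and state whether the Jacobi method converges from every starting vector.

a₁₂a₂₁/(a₁₁a₂₂) = (-4)·(-6) / ((9)·(6)) = 0.444444
ρ = √|0.444444| = √0.444444 = 0.6667
ρ < 1, so Jacobi converges

0.6667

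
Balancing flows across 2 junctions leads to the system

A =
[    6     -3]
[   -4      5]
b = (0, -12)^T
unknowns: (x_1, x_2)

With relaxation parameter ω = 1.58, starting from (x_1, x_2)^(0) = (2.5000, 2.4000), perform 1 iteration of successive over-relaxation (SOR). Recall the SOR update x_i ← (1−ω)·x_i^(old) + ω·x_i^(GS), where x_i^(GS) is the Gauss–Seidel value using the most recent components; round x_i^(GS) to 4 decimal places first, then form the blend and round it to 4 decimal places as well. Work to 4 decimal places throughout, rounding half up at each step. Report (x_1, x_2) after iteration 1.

Iteration 1:
  x_1: GS value = (0 - (-3)·2.4000) / (6) = 1.2000;  x_1 ← (1−ω)·2.5000 + ω·1.2000 = 0.4460
  x_2: GS value = (-12 - (-4)·0.4460) / (5) = -2.0432;  x_2 ← (1−ω)·2.4000 + ω·-2.0432 = -4.6203

(0.4460, -4.6203)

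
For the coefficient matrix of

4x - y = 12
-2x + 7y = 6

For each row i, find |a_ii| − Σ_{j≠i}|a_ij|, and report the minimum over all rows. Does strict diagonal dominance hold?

row 1: |4| − (1) = 3
row 2: |7| − (2) = 5
minimum over rows = 3 → strictly diagonally dominant (convergence guaranteed)

3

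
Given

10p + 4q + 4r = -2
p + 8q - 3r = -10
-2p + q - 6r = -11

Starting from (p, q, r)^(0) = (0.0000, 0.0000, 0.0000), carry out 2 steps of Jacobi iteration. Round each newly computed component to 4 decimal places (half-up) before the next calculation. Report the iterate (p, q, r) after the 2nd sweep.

Iteration 1:
  p = (-2 - (4)·0.0000 - (4)·0.0000) / (10) = -0.2000
  q = (-10 - (1)·0.0000 - (-3)·0.0000) / (8) = -1.2500
  r = (-11 - (-2)·0.0000 - (1)·0.0000) / (-6) = 1.8333
Iteration 2:
  p = (-2 - (4)·-1.2500 - (4)·1.8333) / (10) = -0.4333
  q = (-10 - (1)·-0.2000 - (-3)·1.8333) / (8) = -0.5375
  r = (-11 - (-2)·-0.2000 - (1)·-1.2500) / (-6) = 1.6917

(-0.4333, -0.5375, 1.6917)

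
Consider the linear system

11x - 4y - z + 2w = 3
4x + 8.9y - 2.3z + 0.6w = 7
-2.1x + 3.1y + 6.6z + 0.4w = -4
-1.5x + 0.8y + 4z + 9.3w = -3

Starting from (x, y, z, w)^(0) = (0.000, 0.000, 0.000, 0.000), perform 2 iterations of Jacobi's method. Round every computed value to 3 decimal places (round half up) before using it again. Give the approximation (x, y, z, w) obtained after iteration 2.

Iteration 1:
  x = (3 - (-4)·0.000 - (-1)·0.000 - (2)·0.000) / (11) = 0.273
  y = (7 - (4)·0.000 - (-2.3)·0.000 - (0.6)·0.000) / (8.9) = 0.787
  z = (-4 - (-2.1)·0.000 - (3.1)·0.000 - (0.4)·0.000) / (6.6) = -0.606
  w = (-3 - (-1.5)·0.000 - (0.8)·0.000 - (4)·0.000) / (9.3) = -0.323
Iteration 2:
  x = (3 - (-4)·0.787 - (-1)·-0.606 - (2)·-0.323) / (11) = 0.563
  y = (7 - (4)·0.273 - (-2.3)·-0.606 - (0.6)·-0.323) / (8.9) = 0.529
  z = (-4 - (-2.1)·0.273 - (3.1)·0.787 - (0.4)·-0.323) / (6.6) = -0.869
  w = (-3 - (-1.5)·0.273 - (0.8)·0.787 - (4)·-0.606) / (9.3) = -0.086

(0.563, 0.529, -0.869, -0.086)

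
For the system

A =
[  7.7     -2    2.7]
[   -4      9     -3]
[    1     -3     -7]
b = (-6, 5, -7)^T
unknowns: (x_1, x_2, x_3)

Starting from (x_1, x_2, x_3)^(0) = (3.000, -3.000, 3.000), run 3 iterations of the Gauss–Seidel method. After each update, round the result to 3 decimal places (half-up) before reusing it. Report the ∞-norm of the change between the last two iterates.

Iteration 1:
  x_1 = (-6 - (-2)·-3.000 - (2.7)·3.000) / (7.7) = -2.610
  x_2 = (5 - (-4)·-2.610 - (-3)·3.000) / (9) = 0.396
  x_3 = (-7 - (1)·-2.610 - (-3)·0.396) / (-7) = 0.457
Iteration 2:
  x_1 = (-6 - (-2)·0.396 - (2.7)·0.457) / (7.7) = -0.837
  x_2 = (5 - (-4)·-0.837 - (-3)·0.457) / (9) = 0.336
  x_3 = (-7 - (1)·-0.837 - (-3)·0.336) / (-7) = 0.736
Iteration 3:
  x_1 = (-6 - (-2)·0.336 - (2.7)·0.736) / (7.7) = -0.950
  x_2 = (5 - (-4)·-0.950 - (-3)·0.736) / (9) = 0.379
  x_3 = (-7 - (1)·-0.950 - (-3)·0.379) / (-7) = 0.702
Change: (-0.113, 0.043, -0.034) → max |·| = 0.113

0.113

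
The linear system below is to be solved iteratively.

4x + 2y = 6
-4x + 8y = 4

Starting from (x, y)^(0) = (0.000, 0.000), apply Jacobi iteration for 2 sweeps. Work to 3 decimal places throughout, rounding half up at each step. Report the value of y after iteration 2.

Iteration 1:
  x = (6 - (2)·0.000) / (4) = 1.500
  y = (4 - (-4)·0.000) / (8) = 0.500
Iteration 2:
  x = (6 - (2)·0.500) / (4) = 1.250
  y = (4 - (-4)·1.500) / (8) = 1.250

1.250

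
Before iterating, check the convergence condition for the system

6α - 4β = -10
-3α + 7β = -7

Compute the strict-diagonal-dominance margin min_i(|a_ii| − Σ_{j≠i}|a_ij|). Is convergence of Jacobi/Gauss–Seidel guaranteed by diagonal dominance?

row 1: |6| − (4) = 2
row 2: |7| − (3) = 4
minimum over rows = 2 → strictly diagonally dominant (convergence guaranteed)

2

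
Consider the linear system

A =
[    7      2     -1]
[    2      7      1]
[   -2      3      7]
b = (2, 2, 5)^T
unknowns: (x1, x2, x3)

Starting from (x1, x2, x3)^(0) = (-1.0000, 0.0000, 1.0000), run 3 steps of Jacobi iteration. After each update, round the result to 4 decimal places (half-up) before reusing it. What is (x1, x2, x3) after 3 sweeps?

Iteration 1:
  x1 = (2 - (2)·0.0000 - (-1)·1.0000) / (7) = 0.4286
  x2 = (2 - (2)·-1.0000 - (1)·1.0000) / (7) = 0.4286
  x3 = (5 - (-2)·-1.0000 - (3)·0.0000) / (7) = 0.4286
Iteration 2:
  x1 = (2 - (2)·0.4286 - (-1)·0.4286) / (7) = 0.2245
  x2 = (2 - (2)·0.4286 - (1)·0.4286) / (7) = 0.1020
  x3 = (5 - (-2)·0.4286 - (3)·0.4286) / (7) = 0.6531
Iteration 3:
  x1 = (2 - (2)·0.1020 - (-1)·0.6531) / (7) = 0.3499
  x2 = (2 - (2)·0.2245 - (1)·0.6531) / (7) = 0.1283
  x3 = (5 - (-2)·0.2245 - (3)·0.1020) / (7) = 0.7347

(0.3499, 0.1283, 0.7347)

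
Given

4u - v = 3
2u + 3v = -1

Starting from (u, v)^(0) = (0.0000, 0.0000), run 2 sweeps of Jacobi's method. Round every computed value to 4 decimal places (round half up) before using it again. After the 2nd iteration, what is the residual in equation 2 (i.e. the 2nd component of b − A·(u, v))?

Iteration 1:
  u = (3 - (-1)·0.0000) / (4) = 0.7500
  v = (-1 - (2)·0.0000) / (3) = -0.3333
Iteration 2:
  u = (3 - (-1)·-0.3333) / (4) = 0.6667
  v = (-1 - (2)·0.7500) / (3) = -0.8333
Residual b − A·x = (-0.5001, 0.1665)

0.1665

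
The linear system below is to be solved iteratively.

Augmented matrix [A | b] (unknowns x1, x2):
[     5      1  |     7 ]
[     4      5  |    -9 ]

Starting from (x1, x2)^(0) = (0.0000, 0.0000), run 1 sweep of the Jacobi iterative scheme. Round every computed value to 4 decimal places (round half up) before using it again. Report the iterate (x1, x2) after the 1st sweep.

Iteration 1:
  x1 = (7 - (1)·0.0000) / (5) = 1.4000
  x2 = (-9 - (4)·0.0000) / (5) = -1.8000

(1.4000, -1.8000)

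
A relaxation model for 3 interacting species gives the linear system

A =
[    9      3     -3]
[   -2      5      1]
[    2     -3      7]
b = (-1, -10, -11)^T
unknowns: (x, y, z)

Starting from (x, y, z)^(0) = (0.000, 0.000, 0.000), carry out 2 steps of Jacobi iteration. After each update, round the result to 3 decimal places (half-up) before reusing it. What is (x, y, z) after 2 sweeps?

(0.032, -1.730, -2.397)

Iteration 1:
  x = (-1 - (3)·0.000 - (-3)·0.000) / (9) = -0.111
  y = (-10 - (-2)·0.000 - (1)·0.000) / (5) = -2.000
  z = (-11 - (2)·0.000 - (-3)·0.000) / (7) = -1.571
Iteration 2:
  x = (-1 - (3)·-2.000 - (-3)·-1.571) / (9) = 0.032
  y = (-10 - (-2)·-0.111 - (1)·-1.571) / (5) = -1.730
  z = (-11 - (2)·-0.111 - (-3)·-2.000) / (7) = -2.397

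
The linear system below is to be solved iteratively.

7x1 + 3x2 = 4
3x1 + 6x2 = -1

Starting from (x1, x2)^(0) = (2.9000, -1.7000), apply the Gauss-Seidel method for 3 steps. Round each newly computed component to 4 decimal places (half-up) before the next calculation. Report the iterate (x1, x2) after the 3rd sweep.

Iteration 1:
  x1 = (4 - (3)·-1.7000) / (7) = 1.3000
  x2 = (-1 - (3)·1.3000) / (6) = -0.8167
Iteration 2:
  x1 = (4 - (3)·-0.8167) / (7) = 0.9214
  x2 = (-1 - (3)·0.9214) / (6) = -0.6274
Iteration 3:
  x1 = (4 - (3)·-0.6274) / (7) = 0.8403
  x2 = (-1 - (3)·0.8403) / (6) = -0.5868

(0.8403, -0.5868)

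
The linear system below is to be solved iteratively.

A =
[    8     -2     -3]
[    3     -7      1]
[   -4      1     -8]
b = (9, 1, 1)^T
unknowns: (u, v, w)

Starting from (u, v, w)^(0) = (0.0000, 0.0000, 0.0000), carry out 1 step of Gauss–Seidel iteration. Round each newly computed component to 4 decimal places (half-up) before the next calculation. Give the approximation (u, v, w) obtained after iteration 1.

Iteration 1:
  u = (9 - (-2)·0.0000 - (-3)·0.0000) / (8) = 1.1250
  v = (1 - (3)·1.1250 - (1)·0.0000) / (-7) = 0.3393
  w = (1 - (-4)·1.1250 - (1)·0.3393) / (-8) = -0.6451

(1.1250, 0.3393, -0.6451)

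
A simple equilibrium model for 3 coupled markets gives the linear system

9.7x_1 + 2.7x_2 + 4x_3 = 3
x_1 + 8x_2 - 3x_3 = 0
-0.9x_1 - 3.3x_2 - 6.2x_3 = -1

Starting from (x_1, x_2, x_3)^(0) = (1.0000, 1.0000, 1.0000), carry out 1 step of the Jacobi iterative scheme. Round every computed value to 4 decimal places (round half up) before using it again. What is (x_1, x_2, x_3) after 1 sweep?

Iteration 1:
  x_1 = (3 - (2.7)·1.0000 - (4)·1.0000) / (9.7) = -0.3814
  x_2 = (0 - (1)·1.0000 - (-3)·1.0000) / (8) = 0.2500
  x_3 = (-1 - (-0.9)·1.0000 - (-3.3)·1.0000) / (-6.2) = -0.5161

(-0.3814, 0.2500, -0.5161)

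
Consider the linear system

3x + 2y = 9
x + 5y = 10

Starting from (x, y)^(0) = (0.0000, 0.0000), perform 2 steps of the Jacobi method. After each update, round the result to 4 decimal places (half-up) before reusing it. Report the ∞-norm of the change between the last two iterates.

1.3333

Iteration 1:
  x = (9 - (2)·0.0000) / (3) = 3.0000
  y = (10 - (1)·0.0000) / (5) = 2.0000
Iteration 2:
  x = (9 - (2)·2.0000) / (3) = 1.6667
  y = (10 - (1)·3.0000) / (5) = 1.4000
Change: (-1.3333, -0.6000) → max |·| = 1.3333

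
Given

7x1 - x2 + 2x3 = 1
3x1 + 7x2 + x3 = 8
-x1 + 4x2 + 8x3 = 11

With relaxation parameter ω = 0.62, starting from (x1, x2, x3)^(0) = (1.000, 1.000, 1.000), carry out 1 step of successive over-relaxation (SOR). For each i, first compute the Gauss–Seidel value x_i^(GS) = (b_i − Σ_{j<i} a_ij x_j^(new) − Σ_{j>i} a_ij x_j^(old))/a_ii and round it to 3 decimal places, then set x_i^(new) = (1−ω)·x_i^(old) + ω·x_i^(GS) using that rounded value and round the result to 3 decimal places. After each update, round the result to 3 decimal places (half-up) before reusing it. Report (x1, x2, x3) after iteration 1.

Iteration 1:
  x1: GS value = (1 - (-1)·1.000 - (2)·1.000) / (7) = 0.000;  x1 ← (1−ω)·1.000 + ω·0.000 = 0.380
  x2: GS value = (8 - (3)·0.380 - (1)·1.000) / (7) = 0.837;  x2 ← (1−ω)·1.000 + ω·0.837 = 0.899
  x3: GS value = (11 - (-1)·0.380 - (4)·0.899) / (8) = 0.973;  x3 ← (1−ω)·1.000 + ω·0.973 = 0.983

(0.380, 0.899, 0.983)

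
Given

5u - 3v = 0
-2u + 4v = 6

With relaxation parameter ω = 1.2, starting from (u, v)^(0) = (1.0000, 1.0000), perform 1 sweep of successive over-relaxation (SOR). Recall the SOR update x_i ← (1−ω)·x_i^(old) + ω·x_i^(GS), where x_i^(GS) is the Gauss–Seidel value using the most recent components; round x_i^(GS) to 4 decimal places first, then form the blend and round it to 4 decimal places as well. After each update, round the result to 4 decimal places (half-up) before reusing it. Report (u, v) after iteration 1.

Iteration 1:
  u: GS value = (0 - (-3)·1.0000) / (5) = 0.6000;  u ← (1−ω)·1.0000 + ω·0.6000 = 0.5200
  v: GS value = (6 - (-2)·0.5200) / (4) = 1.7600;  v ← (1−ω)·1.0000 + ω·1.7600 = 1.9120

(0.5200, 1.9120)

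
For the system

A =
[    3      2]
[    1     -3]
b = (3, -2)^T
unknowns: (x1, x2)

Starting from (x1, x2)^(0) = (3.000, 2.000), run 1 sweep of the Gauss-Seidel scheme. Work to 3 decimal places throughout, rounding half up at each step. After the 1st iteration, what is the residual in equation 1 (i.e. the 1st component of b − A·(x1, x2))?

2.887

Iteration 1:
  x1 = (3 - (2)·2.000) / (3) = -0.333
  x2 = (-2 - (1)·-0.333) / (-3) = 0.556
Residual b − A·x = (2.887, 0.001)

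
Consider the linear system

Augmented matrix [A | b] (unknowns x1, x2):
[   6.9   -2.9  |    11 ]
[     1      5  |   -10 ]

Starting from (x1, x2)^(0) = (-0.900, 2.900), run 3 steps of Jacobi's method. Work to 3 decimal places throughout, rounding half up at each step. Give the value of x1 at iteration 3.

0.517

Iteration 1:
  x1 = (11 - (-2.9)·2.900) / (6.9) = 2.813
  x2 = (-10 - (1)·-0.900) / (5) = -1.820
Iteration 2:
  x1 = (11 - (-2.9)·-1.820) / (6.9) = 0.829
  x2 = (-10 - (1)·2.813) / (5) = -2.563
Iteration 3:
  x1 = (11 - (-2.9)·-2.563) / (6.9) = 0.517
  x2 = (-10 - (1)·0.829) / (5) = -2.166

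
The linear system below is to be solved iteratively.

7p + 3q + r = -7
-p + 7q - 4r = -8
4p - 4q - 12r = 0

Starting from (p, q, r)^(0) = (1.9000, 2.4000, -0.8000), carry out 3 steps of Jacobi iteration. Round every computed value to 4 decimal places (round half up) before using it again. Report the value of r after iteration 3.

0.3683

Iteration 1:
  p = (-7 - (3)·2.4000 - (1)·-0.8000) / (7) = -1.9143
  q = (-8 - (-1)·1.9000 - (-4)·-0.8000) / (7) = -1.3286
  r = (0 - (4)·1.9000 - (-4)·2.4000) / (-12) = -0.1667
Iteration 2:
  p = (-7 - (3)·-1.3286 - (1)·-0.1667) / (7) = -0.4068
  q = (-8 - (-1)·-1.9143 - (-4)·-0.1667) / (7) = -1.5116
  r = (0 - (4)·-1.9143 - (-4)·-1.3286) / (-12) = -0.1952
Iteration 3:
  p = (-7 - (3)·-1.5116 - (1)·-0.1952) / (7) = -0.3243
  q = (-8 - (-1)·-0.4068 - (-4)·-0.1952) / (7) = -1.3125
  r = (0 - (4)·-0.4068 - (-4)·-1.5116) / (-12) = 0.3683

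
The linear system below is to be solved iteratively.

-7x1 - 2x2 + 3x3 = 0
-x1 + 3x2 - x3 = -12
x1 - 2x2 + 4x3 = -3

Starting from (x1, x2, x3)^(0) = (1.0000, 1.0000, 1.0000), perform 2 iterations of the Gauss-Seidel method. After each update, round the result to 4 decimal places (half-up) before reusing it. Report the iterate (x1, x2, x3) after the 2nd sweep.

(-0.0782, -4.8911, -3.1760)

Iteration 1:
  x1 = (0 - (-2)·1.0000 - (3)·1.0000) / (-7) = 0.1429
  x2 = (-12 - (-1)·0.1429 - (-1)·1.0000) / (3) = -3.6190
  x3 = (-3 - (1)·0.1429 - (-2)·-3.6190) / (4) = -2.5952
Iteration 2:
  x1 = (0 - (-2)·-3.6190 - (3)·-2.5952) / (-7) = -0.0782
  x2 = (-12 - (-1)·-0.0782 - (-1)·-2.5952) / (3) = -4.8911
  x3 = (-3 - (1)·-0.0782 - (-2)·-4.8911) / (4) = -3.1760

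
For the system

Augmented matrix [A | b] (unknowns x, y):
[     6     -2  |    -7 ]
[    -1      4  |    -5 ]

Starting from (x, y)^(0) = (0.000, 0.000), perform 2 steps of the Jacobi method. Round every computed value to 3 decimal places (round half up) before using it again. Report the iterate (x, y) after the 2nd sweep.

(-1.583, -1.542)

Iteration 1:
  x = (-7 - (-2)·0.000) / (6) = -1.167
  y = (-5 - (-1)·0.000) / (4) = -1.250
Iteration 2:
  x = (-7 - (-2)·-1.250) / (6) = -1.583
  y = (-5 - (-1)·-1.167) / (4) = -1.542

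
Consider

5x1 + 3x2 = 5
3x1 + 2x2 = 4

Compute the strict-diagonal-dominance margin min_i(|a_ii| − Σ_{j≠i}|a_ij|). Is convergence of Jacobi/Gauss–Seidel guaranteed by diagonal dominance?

row 1: |5| − (3) = 2
row 2: |2| − (3) = -1
minimum over rows = -1 → not strictly diagonally dominant

-1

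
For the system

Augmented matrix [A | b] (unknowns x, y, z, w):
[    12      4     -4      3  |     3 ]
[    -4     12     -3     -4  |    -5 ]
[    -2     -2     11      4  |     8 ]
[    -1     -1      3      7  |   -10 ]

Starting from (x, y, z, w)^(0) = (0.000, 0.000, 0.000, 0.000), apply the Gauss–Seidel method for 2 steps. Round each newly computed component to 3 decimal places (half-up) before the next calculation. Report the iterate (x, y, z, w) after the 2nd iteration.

Iteration 1:
  x = (3 - (4)·0.000 - (-4)·0.000 - (3)·0.000) / (12) = 0.250
  y = (-5 - (-4)·0.250 - (-3)·0.000 - (-4)·0.000) / (12) = -0.333
  z = (8 - (-2)·0.250 - (-2)·-0.333 - (4)·0.000) / (11) = 0.712
  w = (-10 - (-1)·0.250 - (-1)·-0.333 - (3)·0.712) / (7) = -1.746
Iteration 2:
  x = (3 - (4)·-0.333 - (-4)·0.712 - (3)·-1.746) / (12) = 1.035
  y = (-5 - (-4)·1.035 - (-3)·0.712 - (-4)·-1.746) / (12) = -0.476
  z = (8 - (-2)·1.035 - (-2)·-0.476 - (4)·-1.746) / (11) = 1.464
  w = (-10 - (-1)·1.035 - (-1)·-0.476 - (3)·1.464) / (7) = -1.976

(1.035, -0.476, 1.464, -1.976)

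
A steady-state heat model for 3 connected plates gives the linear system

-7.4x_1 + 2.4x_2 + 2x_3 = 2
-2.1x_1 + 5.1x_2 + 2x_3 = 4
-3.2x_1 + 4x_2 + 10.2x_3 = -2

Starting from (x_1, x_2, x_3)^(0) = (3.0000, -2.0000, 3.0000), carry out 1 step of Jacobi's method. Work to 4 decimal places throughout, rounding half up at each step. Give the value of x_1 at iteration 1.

-0.1081

Iteration 1:
  x_1 = (2 - (2.4)·-2.0000 - (2)·3.0000) / (-7.4) = -0.1081
  x_2 = (4 - (-2.1)·3.0000 - (2)·3.0000) / (5.1) = 0.8431
  x_3 = (-2 - (-3.2)·3.0000 - (4)·-2.0000) / (10.2) = 1.5294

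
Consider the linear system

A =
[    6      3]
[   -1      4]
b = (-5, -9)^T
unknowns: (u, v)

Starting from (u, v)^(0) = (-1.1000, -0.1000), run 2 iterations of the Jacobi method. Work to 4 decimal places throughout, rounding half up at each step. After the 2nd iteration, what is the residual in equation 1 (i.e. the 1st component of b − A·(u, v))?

Iteration 1:
  u = (-5 - (3)·-0.1000) / (6) = -0.7833
  v = (-9 - (-1)·-1.1000) / (4) = -2.5250
Iteration 2:
  u = (-5 - (3)·-2.5250) / (6) = 0.4292
  v = (-9 - (-1)·-0.7833) / (4) = -2.4458
Residual b − A·x = (-0.2378, 1.2124)

-0.2378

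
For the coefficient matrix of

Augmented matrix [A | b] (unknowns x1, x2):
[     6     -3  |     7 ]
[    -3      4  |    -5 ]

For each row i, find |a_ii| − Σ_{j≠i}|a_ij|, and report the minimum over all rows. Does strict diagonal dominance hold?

row 1: |6| − (3) = 3
row 2: |4| − (3) = 1
minimum over rows = 1 → strictly diagonally dominant (convergence guaranteed)

1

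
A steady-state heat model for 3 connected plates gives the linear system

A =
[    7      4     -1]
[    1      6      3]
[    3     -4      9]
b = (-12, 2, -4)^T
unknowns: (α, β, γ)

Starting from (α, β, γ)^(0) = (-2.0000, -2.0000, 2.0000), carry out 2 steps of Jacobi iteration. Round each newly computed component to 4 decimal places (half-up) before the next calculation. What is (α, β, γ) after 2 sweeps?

(-1.6191, 0.7143, -0.4973)

Iteration 1:
  α = (-12 - (4)·-2.0000 - (-1)·2.0000) / (7) = -0.2857
  β = (2 - (1)·-2.0000 - (3)·2.0000) / (6) = -0.3333
  γ = (-4 - (3)·-2.0000 - (-4)·-2.0000) / (9) = -0.6667
Iteration 2:
  α = (-12 - (4)·-0.3333 - (-1)·-0.6667) / (7) = -1.6191
  β = (2 - (1)·-0.2857 - (3)·-0.6667) / (6) = 0.7143
  γ = (-4 - (3)·-0.2857 - (-4)·-0.3333) / (9) = -0.4973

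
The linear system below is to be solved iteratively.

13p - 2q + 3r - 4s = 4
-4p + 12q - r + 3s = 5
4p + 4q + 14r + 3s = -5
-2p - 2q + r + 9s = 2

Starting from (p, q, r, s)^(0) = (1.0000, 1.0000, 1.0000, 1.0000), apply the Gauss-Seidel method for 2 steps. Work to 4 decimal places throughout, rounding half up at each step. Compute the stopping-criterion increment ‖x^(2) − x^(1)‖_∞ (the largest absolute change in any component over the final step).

Iteration 1:
  p = (4 - (-2)·1.0000 - (3)·1.0000 - (-4)·1.0000) / (13) = 0.5385
  q = (5 - (-4)·0.5385 - (-1)·1.0000 - (3)·1.0000) / (12) = 0.4295
  r = (-5 - (4)·0.5385 - (4)·0.4295 - (3)·1.0000) / (14) = -0.8480
  s = (2 - (-2)·0.5385 - (-2)·0.4295 - (1)·-0.8480) / (9) = 0.5316
Iteration 2:
  p = (4 - (-2)·0.4295 - (3)·-0.8480 - (-4)·0.5316) / (13) = 0.7330
  q = (5 - (-4)·0.7330 - (-1)·-0.8480 - (3)·0.5316) / (12) = 0.4574
  r = (-5 - (4)·0.7330 - (4)·0.4574 - (3)·0.5316) / (14) = -0.8112
  s = (2 - (-2)·0.7330 - (-2)·0.4574 - (1)·-0.8112) / (9) = 0.5769
Change: (0.1945, 0.0279, 0.0368, 0.0453) → max |·| = 0.1945

0.1945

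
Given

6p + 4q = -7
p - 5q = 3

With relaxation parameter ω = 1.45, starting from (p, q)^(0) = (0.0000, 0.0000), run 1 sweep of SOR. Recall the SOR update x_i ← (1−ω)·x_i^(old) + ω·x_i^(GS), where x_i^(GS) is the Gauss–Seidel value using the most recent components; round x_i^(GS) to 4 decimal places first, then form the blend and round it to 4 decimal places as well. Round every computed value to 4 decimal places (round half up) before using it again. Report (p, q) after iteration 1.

Iteration 1:
  p: GS value = (-7 - (4)·0.0000) / (6) = -1.1667;  p ← (1−ω)·0.0000 + ω·-1.1667 = -1.6917
  q: GS value = (3 - (1)·-1.6917) / (-5) = -0.9383;  q ← (1−ω)·0.0000 + ω·-0.9383 = -1.3605

(-1.6917, -1.3605)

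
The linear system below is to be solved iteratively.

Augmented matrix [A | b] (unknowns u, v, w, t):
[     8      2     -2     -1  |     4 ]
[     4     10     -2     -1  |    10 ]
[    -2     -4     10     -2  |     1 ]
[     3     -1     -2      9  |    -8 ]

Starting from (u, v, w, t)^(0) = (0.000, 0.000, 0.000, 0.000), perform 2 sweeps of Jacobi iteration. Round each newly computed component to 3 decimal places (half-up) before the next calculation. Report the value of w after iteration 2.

0.422

Iteration 1:
  u = (4 - (2)·0.000 - (-2)·0.000 - (-1)·0.000) / (8) = 0.500
  v = (10 - (4)·0.000 - (-2)·0.000 - (-1)·0.000) / (10) = 1.000
  w = (1 - (-2)·0.000 - (-4)·0.000 - (-2)·0.000) / (10) = 0.100
  t = (-8 - (3)·0.000 - (-1)·0.000 - (-2)·0.000) / (9) = -0.889
Iteration 2:
  u = (4 - (2)·1.000 - (-2)·0.100 - (-1)·-0.889) / (8) = 0.164
  v = (10 - (4)·0.500 - (-2)·0.100 - (-1)·-0.889) / (10) = 0.731
  w = (1 - (-2)·0.500 - (-4)·1.000 - (-2)·-0.889) / (10) = 0.422
  t = (-8 - (3)·0.500 - (-1)·1.000 - (-2)·0.100) / (9) = -0.922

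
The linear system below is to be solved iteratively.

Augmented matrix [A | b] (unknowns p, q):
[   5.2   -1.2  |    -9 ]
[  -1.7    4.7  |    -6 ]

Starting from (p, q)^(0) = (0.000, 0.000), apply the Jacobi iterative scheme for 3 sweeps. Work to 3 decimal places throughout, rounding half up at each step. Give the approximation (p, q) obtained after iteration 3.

(-2.170, -2.009)

Iteration 1:
  p = (-9 - (-1.2)·0.000) / (5.2) = -1.731
  q = (-6 - (-1.7)·0.000) / (4.7) = -1.277
Iteration 2:
  p = (-9 - (-1.2)·-1.277) / (5.2) = -2.025
  q = (-6 - (-1.7)·-1.731) / (4.7) = -1.903
Iteration 3:
  p = (-9 - (-1.2)·-1.903) / (5.2) = -2.170
  q = (-6 - (-1.7)·-2.025) / (4.7) = -2.009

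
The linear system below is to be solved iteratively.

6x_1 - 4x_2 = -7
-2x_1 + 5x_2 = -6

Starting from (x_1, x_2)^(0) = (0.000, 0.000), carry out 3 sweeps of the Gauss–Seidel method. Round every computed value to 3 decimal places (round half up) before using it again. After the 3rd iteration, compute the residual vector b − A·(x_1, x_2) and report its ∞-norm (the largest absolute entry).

0.476

Iteration 1:
  x_1 = (-7 - (-4)·0.000) / (6) = -1.167
  x_2 = (-6 - (-2)·-1.167) / (5) = -1.667
Iteration 2:
  x_1 = (-7 - (-4)·-1.667) / (6) = -2.278
  x_2 = (-6 - (-2)·-2.278) / (5) = -2.111
Iteration 3:
  x_1 = (-7 - (-4)·-2.111) / (6) = -2.574
  x_2 = (-6 - (-2)·-2.574) / (5) = -2.230
Residual b − A·x = (-0.476, 0.002); ∞-norm = 0.476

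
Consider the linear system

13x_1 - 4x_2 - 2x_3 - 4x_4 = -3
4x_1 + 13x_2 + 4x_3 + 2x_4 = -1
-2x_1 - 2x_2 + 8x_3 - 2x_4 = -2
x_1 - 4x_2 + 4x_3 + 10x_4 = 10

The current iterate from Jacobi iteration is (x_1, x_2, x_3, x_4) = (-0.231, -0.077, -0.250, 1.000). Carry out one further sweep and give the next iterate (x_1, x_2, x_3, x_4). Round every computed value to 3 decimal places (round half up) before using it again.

(0.015, -0.083, -0.077, 1.092)

One sweep:
  x_1 = (-3 - (-4)·-0.077 - (-2)·-0.250 - (-4)·1.000) / (13) = 0.015
  x_2 = (-1 - (4)·-0.231 - (4)·-0.250 - (2)·1.000) / (13) = -0.083
  x_3 = (-2 - (-2)·-0.231 - (-2)·-0.077 - (-2)·1.000) / (8) = -0.077
  x_4 = (10 - (1)·-0.231 - (-4)·-0.077 - (4)·-0.250) / (10) = 1.092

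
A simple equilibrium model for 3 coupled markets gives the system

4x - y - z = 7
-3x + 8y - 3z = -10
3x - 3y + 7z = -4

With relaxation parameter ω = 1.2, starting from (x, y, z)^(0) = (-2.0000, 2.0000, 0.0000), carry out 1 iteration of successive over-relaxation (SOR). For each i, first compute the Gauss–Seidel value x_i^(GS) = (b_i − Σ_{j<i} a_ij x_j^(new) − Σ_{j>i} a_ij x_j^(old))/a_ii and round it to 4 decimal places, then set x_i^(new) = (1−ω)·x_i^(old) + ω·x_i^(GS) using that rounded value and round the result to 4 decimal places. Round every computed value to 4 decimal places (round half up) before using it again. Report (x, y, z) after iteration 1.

(3.1000, -0.5050, -2.5397)

Iteration 1:
  x: GS value = (7 - (-1)·2.0000 - (-1)·0.0000) / (4) = 2.2500;  x ← (1−ω)·-2.0000 + ω·2.2500 = 3.1000
  y: GS value = (-10 - (-3)·3.1000 - (-3)·0.0000) / (8) = -0.0875;  y ← (1−ω)·2.0000 + ω·-0.0875 = -0.5050
  z: GS value = (-4 - (3)·3.1000 - (-3)·-0.5050) / (7) = -2.1164;  z ← (1−ω)·0.0000 + ω·-2.1164 = -2.5397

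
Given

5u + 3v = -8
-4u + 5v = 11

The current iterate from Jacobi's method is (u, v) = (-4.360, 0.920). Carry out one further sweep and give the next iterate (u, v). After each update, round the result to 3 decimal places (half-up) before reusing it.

One sweep:
  u = (-8 - (3)·0.920) / (5) = -2.152
  v = (11 - (-4)·-4.360) / (5) = -1.288

(-2.152, -1.288)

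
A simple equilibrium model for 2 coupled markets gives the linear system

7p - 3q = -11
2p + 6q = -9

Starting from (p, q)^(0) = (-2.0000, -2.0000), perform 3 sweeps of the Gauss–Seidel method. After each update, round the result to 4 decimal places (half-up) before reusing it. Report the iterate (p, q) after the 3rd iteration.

Iteration 1:
  p = (-11 - (-3)·-2.0000) / (7) = -2.4286
  q = (-9 - (2)·-2.4286) / (6) = -0.6905
Iteration 2:
  p = (-11 - (-3)·-0.6905) / (7) = -1.8674
  q = (-9 - (2)·-1.8674) / (6) = -0.8775
Iteration 3:
  p = (-11 - (-3)·-0.8775) / (7) = -1.9475
  q = (-9 - (2)·-1.9475) / (6) = -0.8508

(-1.9475, -0.8508)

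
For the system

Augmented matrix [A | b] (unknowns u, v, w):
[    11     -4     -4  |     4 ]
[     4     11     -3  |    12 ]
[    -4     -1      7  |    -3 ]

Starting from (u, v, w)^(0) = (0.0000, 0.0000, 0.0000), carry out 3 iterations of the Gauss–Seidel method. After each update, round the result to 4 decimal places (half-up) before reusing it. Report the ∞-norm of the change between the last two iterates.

Iteration 1:
  u = (4 - (-4)·0.0000 - (-4)·0.0000) / (11) = 0.3636
  v = (12 - (4)·0.3636 - (-3)·0.0000) / (11) = 0.9587
  w = (-3 - (-4)·0.3636 - (-1)·0.9587) / (7) = -0.0838
Iteration 2:
  u = (4 - (-4)·0.9587 - (-4)·-0.0838) / (11) = 0.6818
  v = (12 - (4)·0.6818 - (-3)·-0.0838) / (11) = 0.8201
  w = (-3 - (-4)·0.6818 - (-1)·0.8201) / (7) = 0.0782
Iteration 3:
  u = (4 - (-4)·0.8201 - (-4)·0.0782) / (11) = 0.6903
  v = (12 - (4)·0.6903 - (-3)·0.0782) / (11) = 0.8612
  w = (-3 - (-4)·0.6903 - (-1)·0.8612) / (7) = 0.0889
Change: (0.0085, 0.0411, 0.0107) → max |·| = 0.0411

0.0411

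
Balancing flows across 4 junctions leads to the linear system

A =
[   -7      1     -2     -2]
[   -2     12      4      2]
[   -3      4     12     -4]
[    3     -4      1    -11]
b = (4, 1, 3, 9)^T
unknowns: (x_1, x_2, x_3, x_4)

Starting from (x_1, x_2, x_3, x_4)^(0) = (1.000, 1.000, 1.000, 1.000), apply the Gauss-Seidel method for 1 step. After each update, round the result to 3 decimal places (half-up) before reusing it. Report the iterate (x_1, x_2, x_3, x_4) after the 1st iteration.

(-1.000, -0.583, 0.528, -0.831)

Iteration 1:
  x_1 = (4 - (1)·1.000 - (-2)·1.000 - (-2)·1.000) / (-7) = -1.000
  x_2 = (1 - (-2)·-1.000 - (4)·1.000 - (2)·1.000) / (12) = -0.583
  x_3 = (3 - (-3)·-1.000 - (4)·-0.583 - (-4)·1.000) / (12) = 0.528
  x_4 = (9 - (3)·-1.000 - (-4)·-0.583 - (1)·0.528) / (-11) = -0.831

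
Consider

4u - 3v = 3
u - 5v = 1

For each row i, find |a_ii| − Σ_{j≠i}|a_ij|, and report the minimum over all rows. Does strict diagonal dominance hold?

1

row 1: |4| − (3) = 1
row 2: |-5| − (1) = 4
minimum over rows = 1 → strictly diagonally dominant (convergence guaranteed)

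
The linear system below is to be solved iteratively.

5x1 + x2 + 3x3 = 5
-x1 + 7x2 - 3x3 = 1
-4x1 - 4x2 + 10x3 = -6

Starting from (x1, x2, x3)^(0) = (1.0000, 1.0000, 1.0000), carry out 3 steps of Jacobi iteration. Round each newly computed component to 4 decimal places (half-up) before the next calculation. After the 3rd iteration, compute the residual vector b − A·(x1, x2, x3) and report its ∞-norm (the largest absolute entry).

0.9706

Iteration 1:
  x1 = (5 - (1)·1.0000 - (3)·1.0000) / (5) = 0.2000
  x2 = (1 - (-1)·1.0000 - (-3)·1.0000) / (7) = 0.7143
  x3 = (-6 - (-4)·1.0000 - (-4)·1.0000) / (10) = 0.2000
Iteration 2:
  x1 = (5 - (1)·0.7143 - (3)·0.2000) / (5) = 0.7371
  x2 = (1 - (-1)·0.2000 - (-3)·0.2000) / (7) = 0.2571
  x3 = (-6 - (-4)·0.2000 - (-4)·0.7143) / (10) = -0.2343
Iteration 3:
  x1 = (5 - (1)·0.2571 - (3)·-0.2343) / (5) = 1.0892
  x2 = (1 - (-1)·0.7371 - (-3)·-0.2343) / (7) = 0.1477
  x3 = (-6 - (-4)·0.7371 - (-4)·0.2571) / (10) = -0.2023
Residual b − A·x = (0.0132, 0.4484, 0.9706); ∞-norm = 0.9706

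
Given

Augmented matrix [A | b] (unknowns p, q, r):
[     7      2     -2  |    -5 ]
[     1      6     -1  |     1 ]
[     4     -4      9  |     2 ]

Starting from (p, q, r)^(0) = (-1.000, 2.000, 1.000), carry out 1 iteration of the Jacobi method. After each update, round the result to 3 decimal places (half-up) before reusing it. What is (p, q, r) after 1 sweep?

Iteration 1:
  p = (-5 - (2)·2.000 - (-2)·1.000) / (7) = -1.000
  q = (1 - (1)·-1.000 - (-1)·1.000) / (6) = 0.500
  r = (2 - (4)·-1.000 - (-4)·2.000) / (9) = 1.556

(-1.000, 0.500, 1.556)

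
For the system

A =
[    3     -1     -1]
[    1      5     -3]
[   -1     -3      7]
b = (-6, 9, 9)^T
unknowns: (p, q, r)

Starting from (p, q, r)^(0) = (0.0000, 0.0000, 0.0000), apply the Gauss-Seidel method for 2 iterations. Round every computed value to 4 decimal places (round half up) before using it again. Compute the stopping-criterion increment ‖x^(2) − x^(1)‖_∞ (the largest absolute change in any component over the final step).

1.3810

Iteration 1:
  p = (-6 - (-1)·0.0000 - (-1)·0.0000) / (3) = -2.0000
  q = (9 - (1)·-2.0000 - (-3)·0.0000) / (5) = 2.2000
  r = (9 - (-1)·-2.0000 - (-3)·2.2000) / (7) = 1.9429
Iteration 2:
  p = (-6 - (-1)·2.2000 - (-1)·1.9429) / (3) = -0.6190
  q = (9 - (1)·-0.6190 - (-3)·1.9429) / (5) = 3.0895
  r = (9 - (-1)·-0.6190 - (-3)·3.0895) / (7) = 2.5214
Change: (1.3810, 0.8895, 0.5785) → max |·| = 1.3810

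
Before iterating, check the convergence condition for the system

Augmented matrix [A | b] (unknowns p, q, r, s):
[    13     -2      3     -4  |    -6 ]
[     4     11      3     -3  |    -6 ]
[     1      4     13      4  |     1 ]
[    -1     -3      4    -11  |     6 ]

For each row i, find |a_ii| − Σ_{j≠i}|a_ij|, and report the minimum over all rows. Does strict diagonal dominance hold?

1

row 1: |13| − (2+3+4) = 4
row 2: |11| − (4+3+3) = 1
row 3: |13| − (1+4+4) = 4
row 4: |-11| − (1+3+4) = 3
minimum over rows = 1 → strictly diagonally dominant (convergence guaranteed)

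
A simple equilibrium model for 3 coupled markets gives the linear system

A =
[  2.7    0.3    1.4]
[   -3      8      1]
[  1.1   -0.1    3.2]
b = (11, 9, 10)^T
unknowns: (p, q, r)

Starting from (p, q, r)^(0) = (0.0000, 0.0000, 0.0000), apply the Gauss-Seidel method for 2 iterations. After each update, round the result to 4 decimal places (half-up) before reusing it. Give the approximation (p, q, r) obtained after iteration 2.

(2.8421, 1.9649, 2.2094)

Iteration 1:
  p = (11 - (0.3)·0.0000 - (1.4)·0.0000) / (2.7) = 4.0741
  q = (9 - (-3)·4.0741 - (1)·0.0000) / (8) = 2.6528
  r = (10 - (1.1)·4.0741 - (-0.1)·2.6528) / (3.2) = 1.8074
Iteration 2:
  p = (11 - (0.3)·2.6528 - (1.4)·1.8074) / (2.7) = 2.8421
  q = (9 - (-3)·2.8421 - (1)·1.8074) / (8) = 1.9649
  r = (10 - (1.1)·2.8421 - (-0.1)·1.9649) / (3.2) = 2.2094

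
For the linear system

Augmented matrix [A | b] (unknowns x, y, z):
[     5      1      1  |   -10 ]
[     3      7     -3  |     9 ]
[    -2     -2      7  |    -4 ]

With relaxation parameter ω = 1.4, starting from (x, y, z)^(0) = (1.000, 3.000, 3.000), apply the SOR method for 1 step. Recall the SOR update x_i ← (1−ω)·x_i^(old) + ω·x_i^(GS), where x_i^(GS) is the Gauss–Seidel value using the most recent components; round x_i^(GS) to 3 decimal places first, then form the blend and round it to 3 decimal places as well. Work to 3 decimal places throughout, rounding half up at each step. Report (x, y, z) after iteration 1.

Iteration 1:
  x: GS value = (-10 - (1)·3.000 - (1)·3.000) / (5) = -3.200;  x ← (1−ω)·1.000 + ω·-3.200 = -4.880
  y: GS value = (9 - (3)·-4.880 - (-3)·3.000) / (7) = 4.663;  y ← (1−ω)·3.000 + ω·4.663 = 5.328
  z: GS value = (-4 - (-2)·-4.880 - (-2)·5.328) / (7) = -0.443;  z ← (1−ω)·3.000 + ω·-0.443 = -1.820

(-4.880, 5.328, -1.820)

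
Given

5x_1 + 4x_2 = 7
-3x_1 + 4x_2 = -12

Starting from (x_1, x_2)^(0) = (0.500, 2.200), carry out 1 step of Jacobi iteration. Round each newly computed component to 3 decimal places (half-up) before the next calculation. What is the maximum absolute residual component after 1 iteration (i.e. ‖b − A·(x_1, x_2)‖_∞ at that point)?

Iteration 1:
  x_1 = (7 - (4)·2.200) / (5) = -0.360
  x_2 = (-12 - (-3)·0.500) / (4) = -2.625
Residual b − A·x = (19.300, -2.580); ∞-norm = 19.300

19.300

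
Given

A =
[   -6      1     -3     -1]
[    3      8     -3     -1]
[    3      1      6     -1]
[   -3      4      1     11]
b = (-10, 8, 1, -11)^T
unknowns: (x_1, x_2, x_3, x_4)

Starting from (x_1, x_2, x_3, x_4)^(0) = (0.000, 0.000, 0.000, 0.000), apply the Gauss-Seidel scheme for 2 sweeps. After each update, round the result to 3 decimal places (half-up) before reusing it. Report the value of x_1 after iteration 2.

2.196

Iteration 1:
  x_1 = (-10 - (1)·0.000 - (-3)·0.000 - (-1)·0.000) / (-6) = 1.667
  x_2 = (8 - (3)·1.667 - (-3)·0.000 - (-1)·0.000) / (8) = 0.375
  x_3 = (1 - (3)·1.667 - (1)·0.375 - (-1)·0.000) / (6) = -0.729
  x_4 = (-11 - (-3)·1.667 - (4)·0.375 - (1)·-0.729) / (11) = -0.615
Iteration 2:
  x_1 = (-10 - (1)·0.375 - (-3)·-0.729 - (-1)·-0.615) / (-6) = 2.196
  x_2 = (8 - (3)·2.196 - (-3)·-0.729 - (-1)·-0.615) / (8) = -0.174
  x_3 = (1 - (3)·2.196 - (1)·-0.174 - (-1)·-0.615) / (6) = -1.005
  x_4 = (-11 - (-3)·2.196 - (4)·-0.174 - (1)·-1.005) / (11) = -0.246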